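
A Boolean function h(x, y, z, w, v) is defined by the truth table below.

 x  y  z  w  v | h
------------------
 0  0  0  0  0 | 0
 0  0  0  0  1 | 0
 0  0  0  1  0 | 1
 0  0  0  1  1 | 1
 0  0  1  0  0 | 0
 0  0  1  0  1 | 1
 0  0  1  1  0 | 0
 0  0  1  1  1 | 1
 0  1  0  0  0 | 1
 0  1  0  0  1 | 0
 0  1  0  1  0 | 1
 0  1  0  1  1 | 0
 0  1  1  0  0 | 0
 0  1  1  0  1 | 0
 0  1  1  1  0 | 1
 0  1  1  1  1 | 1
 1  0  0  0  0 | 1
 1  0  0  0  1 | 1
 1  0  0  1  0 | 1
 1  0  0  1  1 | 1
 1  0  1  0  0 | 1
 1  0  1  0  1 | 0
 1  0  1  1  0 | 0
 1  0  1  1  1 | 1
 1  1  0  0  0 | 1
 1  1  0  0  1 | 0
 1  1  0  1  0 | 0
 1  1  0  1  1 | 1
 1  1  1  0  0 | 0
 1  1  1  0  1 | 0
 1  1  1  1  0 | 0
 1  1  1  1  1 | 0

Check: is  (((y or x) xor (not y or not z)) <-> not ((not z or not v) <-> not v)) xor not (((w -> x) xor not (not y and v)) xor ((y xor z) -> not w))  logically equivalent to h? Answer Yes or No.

Yes

Test each input against both h and the formula:
  x=0, y=0, z=0, w=0, v=0: formula gives 0, h = 0 ✓
  x=0, y=0, z=0, w=0, v=1: formula gives 0, h = 0 ✓
  x=0, y=0, z=0, w=1, v=0: formula gives 1, h = 1 ✓
  x=0, y=0, z=0, w=1, v=1: formula gives 1, h = 1 ✓
  …and likewise for the remaining 28 rows.
All 32 rows match — the expression computes h exactly.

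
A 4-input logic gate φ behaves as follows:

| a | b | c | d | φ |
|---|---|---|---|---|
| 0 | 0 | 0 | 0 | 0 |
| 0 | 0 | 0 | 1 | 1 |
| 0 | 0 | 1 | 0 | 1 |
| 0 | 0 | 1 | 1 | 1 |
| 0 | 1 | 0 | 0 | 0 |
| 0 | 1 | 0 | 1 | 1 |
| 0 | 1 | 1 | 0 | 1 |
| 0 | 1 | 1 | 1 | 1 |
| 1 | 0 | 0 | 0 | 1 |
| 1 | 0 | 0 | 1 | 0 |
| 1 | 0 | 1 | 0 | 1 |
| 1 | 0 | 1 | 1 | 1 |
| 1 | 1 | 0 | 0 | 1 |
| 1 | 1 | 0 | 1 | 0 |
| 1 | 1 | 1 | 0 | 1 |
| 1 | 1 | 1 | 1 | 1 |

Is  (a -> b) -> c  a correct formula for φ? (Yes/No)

Evaluate (a -> b) -> c on each row and compare to φ:
  a=0, b=0, c=0, d=0: formula gives 0, φ = 0 ✓
  a=0, b=0, c=0, d=1: formula gives 0, but φ = 1 ✗
Row (0,0,0,1) is a counterexample, so the formula is not equivalent to φ.

No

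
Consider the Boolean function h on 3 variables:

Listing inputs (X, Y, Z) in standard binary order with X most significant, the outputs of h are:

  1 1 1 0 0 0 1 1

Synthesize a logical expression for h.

h(X, Y, Z) = NOT ((((NOT X AND Y) AND Z) OR ((X AND NOT Y) AND NOT Z)) OR ((X AND NOT Y) AND Z))

The 0-rows are (0,1,1), (1,0,0), (1,0,1). Take each as a conjunction (¬X·Y·Z, X·¬Y·¬Z, X·¬Y·Z), form their disjunction, and complement — that gives a formula that is 1 everywhere h is.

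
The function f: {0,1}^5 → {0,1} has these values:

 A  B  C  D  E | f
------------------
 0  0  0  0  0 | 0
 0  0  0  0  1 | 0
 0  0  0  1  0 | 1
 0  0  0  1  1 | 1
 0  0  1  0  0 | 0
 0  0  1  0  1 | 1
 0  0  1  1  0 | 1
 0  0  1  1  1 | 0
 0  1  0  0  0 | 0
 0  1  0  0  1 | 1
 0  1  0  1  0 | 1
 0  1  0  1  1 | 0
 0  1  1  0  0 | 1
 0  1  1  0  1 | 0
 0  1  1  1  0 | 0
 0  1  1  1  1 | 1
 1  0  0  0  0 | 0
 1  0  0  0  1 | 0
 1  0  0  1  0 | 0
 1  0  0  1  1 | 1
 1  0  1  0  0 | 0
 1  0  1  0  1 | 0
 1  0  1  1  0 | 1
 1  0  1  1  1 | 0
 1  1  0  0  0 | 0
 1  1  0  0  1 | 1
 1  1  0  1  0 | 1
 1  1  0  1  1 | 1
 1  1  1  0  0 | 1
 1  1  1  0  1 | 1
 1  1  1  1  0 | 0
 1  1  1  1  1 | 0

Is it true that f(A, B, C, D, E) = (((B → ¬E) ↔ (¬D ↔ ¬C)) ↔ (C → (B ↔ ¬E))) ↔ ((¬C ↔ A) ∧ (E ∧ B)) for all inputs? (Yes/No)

Test each input against both f and the formula:
  A=0, B=0, C=0, D=0, E=0: formula gives 0, f = 0 ✓
  A=0, B=0, C=0, D=0, E=1: formula gives 0, f = 0 ✓
  A=0, B=0, C=0, D=1, E=0: formula gives 1, f = 1 ✓
  A=0, B=0, C=0, D=1, E=1: formula gives 1, f = 1 ✓
  …
  A=1, B=0, C=0, D=1, E=0: formula gives 1, but f = 0 ✗
Since they disagree at (1,0,0,1,0), the expression is not a correct formula for f.

No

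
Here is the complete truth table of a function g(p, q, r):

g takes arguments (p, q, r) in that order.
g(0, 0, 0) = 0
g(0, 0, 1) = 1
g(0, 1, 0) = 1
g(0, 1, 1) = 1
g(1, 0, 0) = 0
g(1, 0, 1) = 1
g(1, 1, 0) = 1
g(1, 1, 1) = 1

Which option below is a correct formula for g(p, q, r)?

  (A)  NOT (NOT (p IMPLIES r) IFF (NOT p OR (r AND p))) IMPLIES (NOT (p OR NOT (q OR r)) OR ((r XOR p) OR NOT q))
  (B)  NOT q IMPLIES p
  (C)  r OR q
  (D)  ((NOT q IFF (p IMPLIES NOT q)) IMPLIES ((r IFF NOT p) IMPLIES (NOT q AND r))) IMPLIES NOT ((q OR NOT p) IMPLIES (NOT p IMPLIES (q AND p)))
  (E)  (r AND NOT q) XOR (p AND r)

C

(A) disagrees with g on (0,0,0) (formula → 1, table → 0); rule it out.
(B) disagrees with g on (0,0,1) (formula → 0, table → 1); rule it out.
(D) disagrees with g on (0,0,0) (formula → 1, table → 0); rule it out.
(E) disagrees with g on (0,1,0) (formula → 0, table → 1); rule it out.
Only (C) survives; checking it on all 8 rows confirms it matches g.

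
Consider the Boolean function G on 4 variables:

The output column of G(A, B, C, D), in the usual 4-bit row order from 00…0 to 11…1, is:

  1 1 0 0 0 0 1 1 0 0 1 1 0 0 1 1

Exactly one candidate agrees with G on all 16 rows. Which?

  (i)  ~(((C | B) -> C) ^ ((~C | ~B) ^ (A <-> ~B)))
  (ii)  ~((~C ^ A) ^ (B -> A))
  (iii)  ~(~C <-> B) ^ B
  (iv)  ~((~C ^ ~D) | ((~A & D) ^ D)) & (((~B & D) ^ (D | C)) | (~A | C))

ii

(i) disagrees with G on (0,0,1,0) (formula → 1, table → 0); rule it out.
(iii) disagrees with G on (0,1,0,0) (formula → 1, table → 0); rule it out.
(iv) disagrees with G on (0,0,0,1) (formula → 0, table → 1); rule it out.
That leaves (ii). Evaluating it on every row reproduces the table of G exactly.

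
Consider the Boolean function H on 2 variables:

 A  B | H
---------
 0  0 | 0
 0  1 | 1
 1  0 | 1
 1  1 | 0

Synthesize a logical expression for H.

H(A, B) = A ⊕ B

The output is 1 exactly when an odd number of inputs are 1 — the 2-way XOR (parity).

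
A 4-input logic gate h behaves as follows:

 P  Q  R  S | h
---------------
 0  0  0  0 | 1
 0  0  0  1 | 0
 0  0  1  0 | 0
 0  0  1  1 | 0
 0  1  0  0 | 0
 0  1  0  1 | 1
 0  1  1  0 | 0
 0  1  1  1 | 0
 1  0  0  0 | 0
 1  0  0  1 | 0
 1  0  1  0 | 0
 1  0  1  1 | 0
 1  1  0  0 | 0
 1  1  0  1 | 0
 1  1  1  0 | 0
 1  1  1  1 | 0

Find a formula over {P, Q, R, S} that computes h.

h(P, Q, R, S) = (((~P & ~Q) & ~R) & ~S) | (((~P & Q) & ~R) & S)

The 1-rows are (0,0,0,0), (0,1,0,1). Each contributes one minterm — ¬P·¬Q·¬R·¬S; ¬P·Q·¬R·S — and their disjunction is a sum-of-products form of h.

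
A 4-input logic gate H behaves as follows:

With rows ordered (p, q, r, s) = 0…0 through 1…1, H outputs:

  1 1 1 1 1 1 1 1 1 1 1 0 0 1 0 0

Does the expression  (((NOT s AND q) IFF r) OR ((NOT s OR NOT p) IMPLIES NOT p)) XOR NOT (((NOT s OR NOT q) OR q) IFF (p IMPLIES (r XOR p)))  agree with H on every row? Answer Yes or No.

Yes

Evaluate (((NOT s AND q) IFF r) OR ((NOT s OR NOT p) IMPLIES NOT p)) XOR NOT (((NOT s OR NOT q) OR q) IFF (p IMPLIES (r XOR p))) on each row and compare to H:
  p=0, q=0, r=0, s=0: formula gives 1, H = 1 ✓
  p=0, q=0, r=0, s=1: formula gives 1, H = 1 ✓
  p=0, q=0, r=1, s=0: formula gives 1, H = 1 ✓
  p=0, q=0, r=1, s=1: formula gives 1, H = 1 ✓
  … (the remaining 12 rows also agree.)
Every row agrees, so the formula is equivalent.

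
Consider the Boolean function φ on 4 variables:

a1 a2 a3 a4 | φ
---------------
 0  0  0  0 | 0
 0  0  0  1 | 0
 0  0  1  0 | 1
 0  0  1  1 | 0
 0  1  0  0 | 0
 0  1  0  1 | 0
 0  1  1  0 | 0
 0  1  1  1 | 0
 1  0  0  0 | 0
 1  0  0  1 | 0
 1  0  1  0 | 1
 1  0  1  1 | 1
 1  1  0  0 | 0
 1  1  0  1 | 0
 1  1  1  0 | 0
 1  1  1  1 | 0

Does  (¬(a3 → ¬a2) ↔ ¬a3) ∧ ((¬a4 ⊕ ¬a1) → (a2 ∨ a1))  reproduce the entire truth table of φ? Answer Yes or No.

Yes

Check the formula against φ row by row:
  a1=0, a2=0, a3=0, a4=0: formula gives 0, φ = 0 ✓
  a1=0, a2=0, a3=0, a4=1: formula gives 0, φ = 0 ✓
  a1=0, a2=0, a3=1, a4=0: formula gives 1, φ = 1 ✓
  a1=0, a2=0, a3=1, a4=1: formula gives 0, φ = 0 ✓
  … (the remaining 12 rows also agree.)
Every row agrees, so the formula is equivalent.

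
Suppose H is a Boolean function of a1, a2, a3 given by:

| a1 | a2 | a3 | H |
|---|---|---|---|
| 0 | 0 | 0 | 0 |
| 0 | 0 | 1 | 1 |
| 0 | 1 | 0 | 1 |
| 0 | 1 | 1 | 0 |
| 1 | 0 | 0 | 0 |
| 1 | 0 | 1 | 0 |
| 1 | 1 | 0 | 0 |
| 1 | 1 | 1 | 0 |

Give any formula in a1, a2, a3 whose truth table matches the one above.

Collect the rows where H=1 — (0,0,1), (0,1,0) — and write one minterm per row: ¬a1·¬a2·a3, ¬a1·a2·¬a3. Their union (logical OR) reproduces the table exactly.

H(a1, a2, a3) = ((not a1 and not a2) and a3) or ((not a1 and a2) and not a3)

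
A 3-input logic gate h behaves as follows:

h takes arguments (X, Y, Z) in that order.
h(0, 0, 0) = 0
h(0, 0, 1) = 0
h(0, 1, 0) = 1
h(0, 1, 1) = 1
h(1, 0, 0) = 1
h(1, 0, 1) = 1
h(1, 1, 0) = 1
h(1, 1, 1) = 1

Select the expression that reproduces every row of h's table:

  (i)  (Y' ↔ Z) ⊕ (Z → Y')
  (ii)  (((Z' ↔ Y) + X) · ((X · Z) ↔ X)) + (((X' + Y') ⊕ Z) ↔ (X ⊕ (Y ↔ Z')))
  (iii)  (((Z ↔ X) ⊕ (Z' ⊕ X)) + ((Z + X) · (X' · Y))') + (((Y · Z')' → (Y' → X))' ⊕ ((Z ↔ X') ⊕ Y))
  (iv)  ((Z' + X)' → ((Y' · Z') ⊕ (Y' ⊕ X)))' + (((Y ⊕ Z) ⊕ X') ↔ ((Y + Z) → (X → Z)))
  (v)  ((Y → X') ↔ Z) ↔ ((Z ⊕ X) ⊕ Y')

v

(i): at (0,0,0) it gives 1, but h = 0 — eliminated.
(ii): at (0,0,1) it gives 1, but h = 0 — eliminated.
(iii): at (0,0,0) it gives 1, but h = 0 — eliminated.
(iv): at (0,0,0) it gives 1, but h = 0 — eliminated.
Only (v) survives; checking it on all 8 rows confirms it matches h.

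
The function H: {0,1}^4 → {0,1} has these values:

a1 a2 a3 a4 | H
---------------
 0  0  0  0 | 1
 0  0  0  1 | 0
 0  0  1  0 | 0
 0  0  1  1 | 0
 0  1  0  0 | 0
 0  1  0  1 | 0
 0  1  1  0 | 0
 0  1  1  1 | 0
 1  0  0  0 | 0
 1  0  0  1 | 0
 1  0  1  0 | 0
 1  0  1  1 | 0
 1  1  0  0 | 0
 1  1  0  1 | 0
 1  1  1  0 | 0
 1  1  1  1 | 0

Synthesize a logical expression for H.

Only row (0,0,0,0) gives 1. That row's minterm ¬a1·¬a2·¬a3·¬a4 is H directly.

H(a1, a2, a3, a4) = ((not a1 and not a2) and not a3) and not a4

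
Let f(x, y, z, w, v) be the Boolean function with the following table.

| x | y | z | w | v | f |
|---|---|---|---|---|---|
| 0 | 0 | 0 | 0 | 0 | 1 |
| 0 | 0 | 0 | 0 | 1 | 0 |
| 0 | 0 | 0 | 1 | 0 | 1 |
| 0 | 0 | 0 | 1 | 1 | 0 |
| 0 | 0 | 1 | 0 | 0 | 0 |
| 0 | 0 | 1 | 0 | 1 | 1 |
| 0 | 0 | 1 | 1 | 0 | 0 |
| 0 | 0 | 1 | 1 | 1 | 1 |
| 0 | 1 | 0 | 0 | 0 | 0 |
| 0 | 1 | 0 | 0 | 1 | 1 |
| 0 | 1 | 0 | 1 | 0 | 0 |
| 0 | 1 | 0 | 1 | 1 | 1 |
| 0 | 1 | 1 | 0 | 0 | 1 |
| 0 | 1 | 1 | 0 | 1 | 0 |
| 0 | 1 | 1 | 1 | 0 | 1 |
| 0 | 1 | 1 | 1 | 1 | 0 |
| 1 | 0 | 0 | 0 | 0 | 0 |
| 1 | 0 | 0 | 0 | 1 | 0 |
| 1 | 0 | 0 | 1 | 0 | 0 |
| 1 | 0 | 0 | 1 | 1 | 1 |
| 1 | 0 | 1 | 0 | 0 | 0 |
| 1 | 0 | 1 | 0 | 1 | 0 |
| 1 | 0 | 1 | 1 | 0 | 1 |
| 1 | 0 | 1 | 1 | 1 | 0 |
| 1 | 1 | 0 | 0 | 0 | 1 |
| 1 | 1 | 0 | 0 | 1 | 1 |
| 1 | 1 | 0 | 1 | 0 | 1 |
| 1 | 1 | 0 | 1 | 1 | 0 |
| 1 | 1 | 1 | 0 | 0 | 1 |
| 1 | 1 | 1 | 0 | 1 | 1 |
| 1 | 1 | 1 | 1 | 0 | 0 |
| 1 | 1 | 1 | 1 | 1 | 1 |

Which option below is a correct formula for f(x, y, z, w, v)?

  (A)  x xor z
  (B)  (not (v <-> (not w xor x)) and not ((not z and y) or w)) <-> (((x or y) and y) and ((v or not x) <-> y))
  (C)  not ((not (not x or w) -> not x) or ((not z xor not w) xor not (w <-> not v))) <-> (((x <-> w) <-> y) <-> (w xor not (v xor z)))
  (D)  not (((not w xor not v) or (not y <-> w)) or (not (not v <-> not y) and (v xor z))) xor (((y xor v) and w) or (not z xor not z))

C

(A) disagrees with f on (0,0,0,0,0) (formula → 0, table → 1); rule it out.
(B) disagrees with f on (0,0,0,0,0) (formula → 0, table → 1); rule it out.
(D) disagrees with f on (0,0,0,1,0) (formula → 0, table → 1); rule it out.
Only (C) survives; checking it on all 32 rows confirms it matches f.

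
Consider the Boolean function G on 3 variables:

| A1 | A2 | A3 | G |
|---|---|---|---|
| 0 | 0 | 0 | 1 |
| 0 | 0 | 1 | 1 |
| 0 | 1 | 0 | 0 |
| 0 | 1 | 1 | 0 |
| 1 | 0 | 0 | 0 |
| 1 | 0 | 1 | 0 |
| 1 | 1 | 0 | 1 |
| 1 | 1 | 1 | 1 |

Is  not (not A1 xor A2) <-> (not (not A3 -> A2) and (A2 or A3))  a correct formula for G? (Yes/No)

Check the formula against G row by row:
  A1=0, A2=0, A3=0: formula gives 1, G = 1 ✓
  A1=0, A2=0, A3=1: formula gives 1, G = 1 ✓
  A1=0, A2=1, A3=0: formula gives 0, G = 0 ✓
  A1=0, A2=1, A3=1: formula gives 0, G = 0 ✓
  A1=1, A2=0, A3=0: formula gives 0, G = 0 ✓
  … (the remaining 3 rows also agree.)
No disagreement on any input; they are logically equivalent.

Yes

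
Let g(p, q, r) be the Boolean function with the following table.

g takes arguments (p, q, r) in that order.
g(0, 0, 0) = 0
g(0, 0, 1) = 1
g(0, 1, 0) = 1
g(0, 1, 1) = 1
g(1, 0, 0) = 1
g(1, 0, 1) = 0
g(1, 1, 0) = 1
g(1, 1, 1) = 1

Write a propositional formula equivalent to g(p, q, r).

The 0-rows are (0,0,0), (1,0,1). Take each as a conjunction (¬p·¬q·¬r, p·¬q·r), form their disjunction, and complement — that gives a formula that is 1 everywhere g is.

g(p, q, r) = not (((not p and not q) and not r) or ((p and not q) and r))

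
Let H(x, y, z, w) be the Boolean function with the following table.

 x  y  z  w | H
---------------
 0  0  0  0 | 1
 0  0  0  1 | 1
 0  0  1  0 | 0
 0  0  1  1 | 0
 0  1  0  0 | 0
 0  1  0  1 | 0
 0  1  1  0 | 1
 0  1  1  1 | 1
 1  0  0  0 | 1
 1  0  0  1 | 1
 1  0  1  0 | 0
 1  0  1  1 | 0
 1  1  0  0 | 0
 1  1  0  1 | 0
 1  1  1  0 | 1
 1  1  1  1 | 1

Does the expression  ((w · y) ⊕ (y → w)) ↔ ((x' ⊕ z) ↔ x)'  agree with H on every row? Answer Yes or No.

Test each input against both H and the formula:
  x=0, y=0, z=0, w=0: formula gives 1, H = 1 ✓
  x=0, y=0, z=0, w=1: formula gives 1, H = 1 ✓
  x=0, y=0, z=1, w=0: formula gives 0, H = 0 ✓
  x=0, y=0, z=1, w=1: formula gives 0, H = 0 ✓
  … (the remaining 12 rows also agree.)
No disagreement on any input; they are logically equivalent.

Yes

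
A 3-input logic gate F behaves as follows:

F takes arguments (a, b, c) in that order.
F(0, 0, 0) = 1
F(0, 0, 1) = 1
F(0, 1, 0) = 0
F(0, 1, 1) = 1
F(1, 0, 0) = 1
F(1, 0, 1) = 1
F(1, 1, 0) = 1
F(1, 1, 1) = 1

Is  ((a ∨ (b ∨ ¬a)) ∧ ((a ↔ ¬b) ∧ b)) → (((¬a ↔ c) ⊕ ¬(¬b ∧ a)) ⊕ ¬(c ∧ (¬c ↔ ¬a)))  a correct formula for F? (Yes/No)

Yes

Test each input against both F and the formula:
  a=0, b=0, c=0: formula gives 1, F = 1 ✓
  a=0, b=0, c=1: formula gives 1, F = 1 ✓
  a=0, b=1, c=0: formula gives 0, F = 0 ✓
  a=0, b=1, c=1: formula gives 1, F = 1 ✓
  a=1, b=0, c=0: formula gives 1, F = 1 ✓
  … (the remaining 3 rows also agree.)
All 8 rows match — the expression computes F exactly.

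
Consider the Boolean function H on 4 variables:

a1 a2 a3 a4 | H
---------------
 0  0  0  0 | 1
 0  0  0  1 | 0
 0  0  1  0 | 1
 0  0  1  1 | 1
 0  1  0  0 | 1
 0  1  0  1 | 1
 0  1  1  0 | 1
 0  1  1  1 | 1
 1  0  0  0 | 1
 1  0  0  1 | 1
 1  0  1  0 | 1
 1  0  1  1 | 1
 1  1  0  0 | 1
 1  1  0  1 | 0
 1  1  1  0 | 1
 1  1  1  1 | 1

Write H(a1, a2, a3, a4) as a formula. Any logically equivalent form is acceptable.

H(a1, a2, a3, a4) = not ((((not a1 and not a2) and not a3) and a4) or (((a1 and a2) and not a3) and a4))

There are just 2 zero rows: (0,0,0,1), (1,1,0,1). Their minterms are ¬a1·¬a2·¬a3·a4, a1·a2·¬a3·a4; the OR of those covers precisely the 0-outputs, and negating it yields H.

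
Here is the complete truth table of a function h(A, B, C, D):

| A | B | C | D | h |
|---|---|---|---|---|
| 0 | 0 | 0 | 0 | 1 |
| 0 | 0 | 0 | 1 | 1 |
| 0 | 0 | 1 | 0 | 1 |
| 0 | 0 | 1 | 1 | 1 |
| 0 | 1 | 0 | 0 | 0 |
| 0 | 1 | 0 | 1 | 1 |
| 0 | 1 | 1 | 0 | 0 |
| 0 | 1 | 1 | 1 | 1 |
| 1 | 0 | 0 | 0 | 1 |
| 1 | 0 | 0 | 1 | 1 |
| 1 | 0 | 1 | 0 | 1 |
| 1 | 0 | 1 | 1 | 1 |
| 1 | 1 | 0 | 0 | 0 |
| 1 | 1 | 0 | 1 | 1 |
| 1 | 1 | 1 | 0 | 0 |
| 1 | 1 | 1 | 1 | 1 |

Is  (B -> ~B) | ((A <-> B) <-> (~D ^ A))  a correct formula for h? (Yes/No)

Yes

Evaluate (B -> ~B) | ((A <-> B) <-> (~D ^ A)) on each row and compare to h:
  A=0, B=0, C=0, D=0: formula gives 1, h = 1 ✓
  A=0, B=0, C=0, D=1: formula gives 1, h = 1 ✓
  A=0, B=0, C=1, D=0: formula gives 1, h = 1 ✓
  A=0, B=0, C=1, D=1: formula gives 1, h = 1 ✓
  … (the remaining 12 rows also agree.)
All 16 rows match — the expression computes h exactly.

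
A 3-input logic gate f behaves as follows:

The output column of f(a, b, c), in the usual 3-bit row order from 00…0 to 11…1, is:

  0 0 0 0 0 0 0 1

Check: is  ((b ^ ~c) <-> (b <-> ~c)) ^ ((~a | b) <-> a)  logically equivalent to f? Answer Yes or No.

Check the formula against f row by row:
  a=0, b=0, c=0: formula gives 0, f = 0 ✓
  a=0, b=0, c=1: formula gives 0, f = 0 ✓
  a=0, b=1, c=0: formula gives 0, f = 0 ✓
  a=0, b=1, c=1: formula gives 0, f = 0 ✓
  a=1, b=0, c=0: formula gives 0, f = 0 ✓
  …
  a=1, b=1, c=0: formula gives 1, but f = 0 ✗
Row (1,1,0) is a counterexample, so the formula is not equivalent to f.

No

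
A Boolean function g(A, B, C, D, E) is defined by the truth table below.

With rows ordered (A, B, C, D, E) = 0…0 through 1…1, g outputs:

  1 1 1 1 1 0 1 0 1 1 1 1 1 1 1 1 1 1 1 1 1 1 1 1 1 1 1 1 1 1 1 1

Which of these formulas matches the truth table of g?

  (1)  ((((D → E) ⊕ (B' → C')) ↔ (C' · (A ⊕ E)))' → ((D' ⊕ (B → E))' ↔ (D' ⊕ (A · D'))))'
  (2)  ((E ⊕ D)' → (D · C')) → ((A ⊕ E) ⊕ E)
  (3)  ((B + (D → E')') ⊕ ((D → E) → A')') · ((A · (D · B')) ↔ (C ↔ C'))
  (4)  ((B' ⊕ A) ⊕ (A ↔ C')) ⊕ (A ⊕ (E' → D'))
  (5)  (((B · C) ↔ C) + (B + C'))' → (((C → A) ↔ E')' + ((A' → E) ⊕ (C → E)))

5

(1): at (0,0,0,0,0) it gives 0, but g = 1 — eliminated.
(2): at (0,0,0,0,1) it gives 0, but g = 1 — eliminated.
(3): at (0,0,0,0,0) it gives 0, but g = 1 — eliminated.
(4): at (0,0,0,0,0) it gives 0, but g = 1 — eliminated.
(5) is the remaining candidate, and it agrees with g on all 32 inputs.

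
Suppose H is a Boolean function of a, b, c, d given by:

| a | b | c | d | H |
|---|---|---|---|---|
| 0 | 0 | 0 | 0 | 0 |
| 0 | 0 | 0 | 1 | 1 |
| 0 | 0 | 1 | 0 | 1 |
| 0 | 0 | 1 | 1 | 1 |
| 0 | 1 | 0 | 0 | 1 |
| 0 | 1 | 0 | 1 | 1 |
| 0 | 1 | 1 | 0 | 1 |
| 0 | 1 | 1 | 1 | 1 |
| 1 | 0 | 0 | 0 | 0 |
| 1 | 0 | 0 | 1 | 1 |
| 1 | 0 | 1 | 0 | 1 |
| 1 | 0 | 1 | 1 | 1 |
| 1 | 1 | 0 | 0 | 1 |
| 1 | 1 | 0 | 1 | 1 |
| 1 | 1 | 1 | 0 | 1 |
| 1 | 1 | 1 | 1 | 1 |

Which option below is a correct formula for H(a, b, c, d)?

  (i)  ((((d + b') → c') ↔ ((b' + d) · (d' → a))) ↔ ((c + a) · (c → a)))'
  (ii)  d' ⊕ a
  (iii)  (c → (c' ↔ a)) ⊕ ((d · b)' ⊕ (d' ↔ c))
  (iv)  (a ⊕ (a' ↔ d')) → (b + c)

iv

(i) fails at (0,0,1,1): the formula yields 0, H is 1.
(ii) fails at (0,0,0,0): the formula yields 1, H is 0.
(iii) fails at (0,0,1,1): the formula yields 0, H is 1.
Only (iv) survives; checking it on all 16 rows confirms it matches H.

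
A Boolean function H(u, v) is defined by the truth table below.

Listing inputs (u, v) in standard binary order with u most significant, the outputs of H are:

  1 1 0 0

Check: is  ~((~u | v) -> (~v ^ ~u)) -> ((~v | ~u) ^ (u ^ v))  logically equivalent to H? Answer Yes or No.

Test each input against both H and the formula:
  u=0, v=0: formula gives 1, H = 1 ✓
  u=0, v=1: formula gives 1, H = 1 ✓
  u=1, v=0: formula gives 1, but H = 0 ✗
Row (1,0) is a counterexample, so the formula is not equivalent to H.

No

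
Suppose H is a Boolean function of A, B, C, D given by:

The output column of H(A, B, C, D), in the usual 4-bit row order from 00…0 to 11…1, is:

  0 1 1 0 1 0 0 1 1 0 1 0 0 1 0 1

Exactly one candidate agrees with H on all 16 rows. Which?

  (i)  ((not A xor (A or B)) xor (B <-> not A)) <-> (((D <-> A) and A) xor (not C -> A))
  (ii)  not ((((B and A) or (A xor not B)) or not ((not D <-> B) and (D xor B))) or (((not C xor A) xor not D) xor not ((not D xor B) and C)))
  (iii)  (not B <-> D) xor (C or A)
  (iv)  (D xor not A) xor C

iii

(i): at (0,0,0,1) it gives 0, but H = 1 — eliminated.
(ii): at (0,0,0,1) it gives 0, but H = 1 — eliminated.
(iv): at (0,0,0,0) it gives 1, but H = 0 — eliminated.
That leaves (iii). Evaluating it on every row reproduces the table of H exactly.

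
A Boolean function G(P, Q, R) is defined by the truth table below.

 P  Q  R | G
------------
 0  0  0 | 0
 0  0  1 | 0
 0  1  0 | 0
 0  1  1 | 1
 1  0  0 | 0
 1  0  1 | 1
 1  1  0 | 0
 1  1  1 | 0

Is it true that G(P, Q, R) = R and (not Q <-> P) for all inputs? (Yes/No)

Check the formula against G row by row:
  P=0, Q=0, R=0: formula gives 0, G = 0 ✓
  P=0, Q=0, R=1: formula gives 0, G = 0 ✓
  P=0, Q=1, R=0: formula gives 0, G = 0 ✓
  P=0, Q=1, R=1: formula gives 1, G = 1 ✓
  P=1, Q=0, R=0: formula gives 0, G = 0 ✓
  … (the remaining 3 rows also agree.)
All 8 rows match — the expression computes G exactly.

Yes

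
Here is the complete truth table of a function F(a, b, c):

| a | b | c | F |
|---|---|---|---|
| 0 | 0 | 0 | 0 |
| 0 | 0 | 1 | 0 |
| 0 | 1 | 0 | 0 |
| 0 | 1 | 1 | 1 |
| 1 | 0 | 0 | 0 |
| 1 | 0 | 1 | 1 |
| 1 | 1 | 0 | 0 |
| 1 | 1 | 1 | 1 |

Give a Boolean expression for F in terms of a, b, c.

F(a, b, c) = (((not a and b) and c) or ((a and not b) and c)) or ((a and b) and c)

The 1-rows are (0,1,1), (1,0,1), (1,1,1). Each contributes one minterm — ¬a·b·c; a·¬b·c; a·b·c — and their disjunction is a sum-of-products form of F.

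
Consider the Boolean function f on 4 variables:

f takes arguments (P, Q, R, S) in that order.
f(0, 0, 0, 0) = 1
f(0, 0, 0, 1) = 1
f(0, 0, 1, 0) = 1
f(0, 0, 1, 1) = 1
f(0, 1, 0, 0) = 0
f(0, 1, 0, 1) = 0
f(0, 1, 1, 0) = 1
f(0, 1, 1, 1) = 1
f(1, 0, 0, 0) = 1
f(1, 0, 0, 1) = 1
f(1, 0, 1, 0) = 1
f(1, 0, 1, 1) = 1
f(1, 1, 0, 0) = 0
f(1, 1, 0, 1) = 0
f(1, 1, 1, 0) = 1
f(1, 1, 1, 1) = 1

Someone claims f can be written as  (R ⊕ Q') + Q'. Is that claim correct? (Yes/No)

Evaluate (R ⊕ Q') + Q' on each row and compare to f:
  P=0, Q=0, R=0, S=0: formula gives 1, f = 1 ✓
  P=0, Q=0, R=0, S=1: formula gives 1, f = 1 ✓
  P=0, Q=0, R=1, S=0: formula gives 1, f = 1 ✓
  P=0, Q=0, R=1, S=1: formula gives 1, f = 1 ✓
  … (the remaining 12 rows also agree.)
No disagreement on any input; they are logically equivalent.

Yes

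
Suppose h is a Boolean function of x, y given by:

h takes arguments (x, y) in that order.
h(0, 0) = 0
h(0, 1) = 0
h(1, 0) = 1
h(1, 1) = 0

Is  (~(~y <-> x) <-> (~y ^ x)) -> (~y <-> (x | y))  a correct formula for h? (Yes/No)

Yes

Evaluate (~(~y <-> x) <-> (~y ^ x)) -> (~y <-> (x | y)) on each row and compare to h:
  x=0, y=0: formula gives 0, h = 0 ✓
  x=0, y=1: formula gives 0, h = 0 ✓
  x=1, y=0: formula gives 1, h = 1 ✓
  x=1, y=1: formula gives 0, h = 0 ✓
Every row agrees, so the formula is equivalent.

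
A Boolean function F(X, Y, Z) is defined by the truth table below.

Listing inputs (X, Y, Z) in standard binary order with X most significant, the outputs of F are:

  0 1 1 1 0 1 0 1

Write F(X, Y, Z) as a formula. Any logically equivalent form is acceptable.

F(X, Y, Z) = not ((((not X and not Y) and not Z) or ((X and not Y) and not Z)) or ((X and Y) and not Z))

F is 0 on only 3 rows — (0,0,0), (1,0,0), (1,1,0). Writing each as a minterm (¬X·¬Y·¬Z, X·¬Y·¬Z, X·Y·¬Z) and OR-ing them characterizes exactly where F=0, so F is the negation of that disjunction.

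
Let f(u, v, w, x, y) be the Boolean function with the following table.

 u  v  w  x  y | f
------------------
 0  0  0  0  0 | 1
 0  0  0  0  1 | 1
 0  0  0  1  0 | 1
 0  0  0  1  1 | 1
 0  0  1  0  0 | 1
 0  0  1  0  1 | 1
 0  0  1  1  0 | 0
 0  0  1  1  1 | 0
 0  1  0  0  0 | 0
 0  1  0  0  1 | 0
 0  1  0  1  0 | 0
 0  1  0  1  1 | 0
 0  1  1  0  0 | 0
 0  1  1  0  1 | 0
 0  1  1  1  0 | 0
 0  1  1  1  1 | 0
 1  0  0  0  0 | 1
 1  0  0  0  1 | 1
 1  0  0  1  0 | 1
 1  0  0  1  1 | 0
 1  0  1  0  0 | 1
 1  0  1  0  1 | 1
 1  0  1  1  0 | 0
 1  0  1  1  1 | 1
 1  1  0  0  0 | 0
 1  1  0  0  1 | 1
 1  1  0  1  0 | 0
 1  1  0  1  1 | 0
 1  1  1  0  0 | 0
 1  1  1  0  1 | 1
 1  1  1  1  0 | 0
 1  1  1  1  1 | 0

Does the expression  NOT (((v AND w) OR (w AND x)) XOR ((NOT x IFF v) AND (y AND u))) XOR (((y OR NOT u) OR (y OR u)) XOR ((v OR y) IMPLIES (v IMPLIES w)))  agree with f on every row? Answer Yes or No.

Yes

Test each input against both f and the formula:
  u=0, v=0, w=0, x=0, y=0: formula gives 1, f = 1 ✓
  u=0, v=0, w=0, x=0, y=1: formula gives 1, f = 1 ✓
  u=0, v=0, w=0, x=1, y=0: formula gives 1, f = 1 ✓
  u=0, v=0, w=0, x=1, y=1: formula gives 1, f = 1 ✓
  …and likewise for the remaining 28 rows.
Every row agrees, so the formula is equivalent.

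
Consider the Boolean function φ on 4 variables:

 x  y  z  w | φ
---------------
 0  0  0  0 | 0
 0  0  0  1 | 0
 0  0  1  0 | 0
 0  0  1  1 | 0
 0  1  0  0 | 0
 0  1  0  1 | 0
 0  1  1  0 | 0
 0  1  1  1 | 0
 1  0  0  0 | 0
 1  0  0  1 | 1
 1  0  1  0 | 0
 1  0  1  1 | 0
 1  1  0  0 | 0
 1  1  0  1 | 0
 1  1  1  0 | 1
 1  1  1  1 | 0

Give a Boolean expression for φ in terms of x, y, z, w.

φ(x, y, z, w) = (((x and not y) and not z) and w) or (((x and y) and z) and not w)

φ=1 on 2 inputs: (1,0,0,1), (1,1,1,0). Reading each as a conjunction of literals (x·¬y·¬z·w, x·y·z·¬w) and taking the OR gives the canonical DNF.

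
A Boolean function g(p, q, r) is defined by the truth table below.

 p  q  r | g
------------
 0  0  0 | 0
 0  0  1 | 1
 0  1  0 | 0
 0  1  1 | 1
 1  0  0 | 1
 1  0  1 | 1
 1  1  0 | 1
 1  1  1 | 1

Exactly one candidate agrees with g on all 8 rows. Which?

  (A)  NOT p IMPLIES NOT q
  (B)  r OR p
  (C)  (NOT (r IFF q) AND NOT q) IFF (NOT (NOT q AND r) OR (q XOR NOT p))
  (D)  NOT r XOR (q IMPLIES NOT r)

B

(A) fails at (0,0,0): the formula yields 1, g is 0.
(C) fails at (0,1,1): the formula yields 0, g is 1.
(D) fails at (0,1,1): the formula yields 0, g is 1.
Only (B) survives; checking it on all 8 rows confirms it matches g.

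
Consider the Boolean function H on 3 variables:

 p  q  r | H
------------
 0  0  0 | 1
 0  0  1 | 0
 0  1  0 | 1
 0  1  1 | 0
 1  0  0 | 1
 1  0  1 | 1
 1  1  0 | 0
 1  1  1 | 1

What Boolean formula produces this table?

H(p, q, r) = ~((((~p & ~q) & r) | ((~p & q) & r)) | ((p & q) & ~r))

The 0-rows are (0,0,1), (0,1,1), (1,1,0). Take each as a conjunction (¬p·¬q·r, ¬p·q·r, p·q·¬r), form their disjunction, and complement — that gives a formula that is 1 everywhere H is.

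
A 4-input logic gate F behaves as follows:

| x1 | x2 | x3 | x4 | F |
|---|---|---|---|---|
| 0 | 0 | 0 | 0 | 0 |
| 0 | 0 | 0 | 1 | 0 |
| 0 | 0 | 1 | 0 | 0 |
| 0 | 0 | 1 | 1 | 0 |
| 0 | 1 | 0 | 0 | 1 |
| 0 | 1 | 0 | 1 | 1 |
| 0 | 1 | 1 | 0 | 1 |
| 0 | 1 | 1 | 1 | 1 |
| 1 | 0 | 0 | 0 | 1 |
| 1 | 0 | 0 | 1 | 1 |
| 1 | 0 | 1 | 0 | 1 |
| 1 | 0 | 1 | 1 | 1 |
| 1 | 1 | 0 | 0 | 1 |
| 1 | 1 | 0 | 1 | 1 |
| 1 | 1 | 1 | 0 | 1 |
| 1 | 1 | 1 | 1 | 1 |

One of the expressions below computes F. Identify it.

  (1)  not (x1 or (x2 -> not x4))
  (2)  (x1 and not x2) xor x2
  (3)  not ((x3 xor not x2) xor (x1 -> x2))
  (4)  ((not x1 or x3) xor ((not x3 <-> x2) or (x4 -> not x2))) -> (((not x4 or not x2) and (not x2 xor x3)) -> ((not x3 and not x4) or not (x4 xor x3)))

(1) fails at (0,1,0,0): the formula yields 0, F is 1.
(3) fails at (0,0,0,0): the formula yields 1, F is 0.
(4) fails at (0,0,0,0): the formula yields 1, F is 0.
That leaves (2). Evaluating it on every row reproduces the table of F exactly.

2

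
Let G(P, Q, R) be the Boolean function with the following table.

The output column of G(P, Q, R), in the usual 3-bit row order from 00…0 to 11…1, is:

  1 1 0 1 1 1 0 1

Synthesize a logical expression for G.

G(P, Q, R) = (((P' · Q) · R') + ((P · Q) · R'))'

G is 0 on only 2 rows — (0,1,0), (1,1,0). Writing each as a minterm (¬P·Q·¬R, P·Q·¬R) and OR-ing them characterizes exactly where G=0, so G is the negation of that disjunction.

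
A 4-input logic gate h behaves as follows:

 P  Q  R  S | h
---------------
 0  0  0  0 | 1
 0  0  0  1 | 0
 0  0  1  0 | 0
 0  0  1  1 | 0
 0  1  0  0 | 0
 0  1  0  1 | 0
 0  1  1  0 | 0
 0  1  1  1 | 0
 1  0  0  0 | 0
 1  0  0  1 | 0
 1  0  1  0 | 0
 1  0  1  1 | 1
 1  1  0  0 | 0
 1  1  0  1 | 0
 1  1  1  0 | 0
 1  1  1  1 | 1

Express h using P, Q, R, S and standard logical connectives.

The 1-rows are (0,0,0,0), (1,0,1,1), (1,1,1,1). Each contributes one minterm — ¬P·¬Q·¬R·¬S; P·¬Q·R·S; P·Q·R·S — and their disjunction is a sum-of-products form of h.

h(P, Q, R, S) = ((((NOT P AND NOT Q) AND NOT R) AND NOT S) OR (((P AND NOT Q) AND R) AND S)) OR (((P AND Q) AND R) AND S)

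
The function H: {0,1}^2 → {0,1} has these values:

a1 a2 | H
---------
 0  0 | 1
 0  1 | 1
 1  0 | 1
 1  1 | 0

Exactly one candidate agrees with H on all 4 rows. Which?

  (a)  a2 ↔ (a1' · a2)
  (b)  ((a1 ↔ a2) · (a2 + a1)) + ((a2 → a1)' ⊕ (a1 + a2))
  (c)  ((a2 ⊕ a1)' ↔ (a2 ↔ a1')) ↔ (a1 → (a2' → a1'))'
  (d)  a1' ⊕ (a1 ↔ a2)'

(b) fails at (0,0): the formula yields 0, H is 1.
(c) fails at (1,0): the formula yields 0, H is 1.
(d) fails at (0,1): the formula yields 0, H is 1.
Only (a) survives; checking it on all 4 rows confirms it matches H.

a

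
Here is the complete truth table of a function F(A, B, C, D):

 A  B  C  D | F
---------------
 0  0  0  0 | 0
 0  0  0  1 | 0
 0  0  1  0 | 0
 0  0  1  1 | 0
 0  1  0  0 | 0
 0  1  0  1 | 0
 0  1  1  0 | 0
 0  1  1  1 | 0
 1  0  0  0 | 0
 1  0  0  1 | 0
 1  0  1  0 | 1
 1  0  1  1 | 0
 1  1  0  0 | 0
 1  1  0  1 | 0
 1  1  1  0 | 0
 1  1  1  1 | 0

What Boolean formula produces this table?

F is 1 on exactly one input, (1,0,1,0), whose minterm is A·¬B·C·¬D. So F is just that conjunction.

F(A, B, C, D) = ((A and not B) and C) and not D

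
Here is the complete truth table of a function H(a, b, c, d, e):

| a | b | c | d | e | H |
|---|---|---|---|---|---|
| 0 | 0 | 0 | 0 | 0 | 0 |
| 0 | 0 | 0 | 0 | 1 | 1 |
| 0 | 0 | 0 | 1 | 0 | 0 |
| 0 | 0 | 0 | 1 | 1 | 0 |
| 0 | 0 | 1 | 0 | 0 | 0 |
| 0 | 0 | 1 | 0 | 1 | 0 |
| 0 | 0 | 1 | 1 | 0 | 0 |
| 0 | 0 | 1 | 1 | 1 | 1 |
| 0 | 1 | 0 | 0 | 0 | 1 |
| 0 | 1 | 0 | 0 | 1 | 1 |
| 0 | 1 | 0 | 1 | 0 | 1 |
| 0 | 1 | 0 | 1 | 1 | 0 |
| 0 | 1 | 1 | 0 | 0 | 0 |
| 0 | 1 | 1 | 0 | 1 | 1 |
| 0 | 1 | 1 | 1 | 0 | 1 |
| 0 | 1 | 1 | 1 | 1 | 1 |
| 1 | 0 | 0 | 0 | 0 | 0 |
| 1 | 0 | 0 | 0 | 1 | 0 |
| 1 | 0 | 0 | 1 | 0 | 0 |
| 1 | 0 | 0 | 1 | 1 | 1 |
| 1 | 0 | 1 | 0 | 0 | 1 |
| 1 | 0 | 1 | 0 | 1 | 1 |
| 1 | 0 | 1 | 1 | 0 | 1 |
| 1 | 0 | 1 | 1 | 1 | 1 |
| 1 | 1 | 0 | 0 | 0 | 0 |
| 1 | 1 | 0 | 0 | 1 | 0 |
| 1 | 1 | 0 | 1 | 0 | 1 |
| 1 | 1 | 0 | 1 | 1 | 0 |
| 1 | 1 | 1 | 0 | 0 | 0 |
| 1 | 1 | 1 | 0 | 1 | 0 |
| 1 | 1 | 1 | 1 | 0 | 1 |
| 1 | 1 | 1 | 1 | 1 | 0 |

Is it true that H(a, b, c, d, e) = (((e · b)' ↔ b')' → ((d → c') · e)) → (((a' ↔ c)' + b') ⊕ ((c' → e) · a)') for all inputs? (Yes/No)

Check the formula against H row by row:
  a=0, b=0, c=0, d=0, e=0: formula gives 0, H = 0 ✓
  a=0, b=0, c=0, d=0, e=1: formula gives 0, but H = 1 ✗
Since they disagree at (0,0,0,0,1), the expression is not a correct formula for H.

No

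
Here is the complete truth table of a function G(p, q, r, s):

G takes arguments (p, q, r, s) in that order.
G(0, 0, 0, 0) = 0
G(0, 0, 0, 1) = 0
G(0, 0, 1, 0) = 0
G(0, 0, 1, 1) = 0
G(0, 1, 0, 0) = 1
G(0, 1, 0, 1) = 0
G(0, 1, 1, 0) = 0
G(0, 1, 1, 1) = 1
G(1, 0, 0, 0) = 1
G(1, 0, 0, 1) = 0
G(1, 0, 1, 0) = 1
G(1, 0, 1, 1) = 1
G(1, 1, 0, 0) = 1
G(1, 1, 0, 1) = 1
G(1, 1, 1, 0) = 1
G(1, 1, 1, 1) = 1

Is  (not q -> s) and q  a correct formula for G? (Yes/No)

No

Test each input against both G and the formula:
  p=0, q=0, r=0, s=0: formula gives 0, G = 0 ✓
  p=0, q=0, r=0, s=1: formula gives 0, G = 0 ✓
  p=0, q=0, r=1, s=0: formula gives 0, G = 0 ✓
  p=0, q=0, r=1, s=1: formula gives 0, G = 0 ✓
  …
  p=0, q=1, r=0, s=1: formula gives 1, but G = 0 ✗
Row (0,1,0,1) is a counterexample, so the formula is not equivalent to G.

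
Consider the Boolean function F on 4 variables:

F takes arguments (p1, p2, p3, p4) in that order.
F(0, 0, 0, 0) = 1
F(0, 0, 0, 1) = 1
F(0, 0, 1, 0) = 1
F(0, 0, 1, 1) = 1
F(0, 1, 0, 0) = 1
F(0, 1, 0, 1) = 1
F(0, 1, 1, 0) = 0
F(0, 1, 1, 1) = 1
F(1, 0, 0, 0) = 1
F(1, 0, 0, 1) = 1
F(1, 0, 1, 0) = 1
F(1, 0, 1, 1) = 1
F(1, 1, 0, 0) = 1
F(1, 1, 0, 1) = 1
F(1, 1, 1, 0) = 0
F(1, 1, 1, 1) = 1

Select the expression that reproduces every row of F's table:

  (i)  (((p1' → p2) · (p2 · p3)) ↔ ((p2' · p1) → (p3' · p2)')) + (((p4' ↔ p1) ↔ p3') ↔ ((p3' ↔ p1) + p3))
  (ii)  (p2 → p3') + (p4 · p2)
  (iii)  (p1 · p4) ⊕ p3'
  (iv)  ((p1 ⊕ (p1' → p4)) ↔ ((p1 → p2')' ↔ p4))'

ii

(i) disagrees with F on (0,0,0,1) (formula → 0, table → 1); rule it out.
(iii) disagrees with F on (0,0,1,0) (formula → 0, table → 1); rule it out.
(iv) disagrees with F on (0,1,1,0) (formula → 1, table → 0); rule it out.
(ii) is the remaining candidate, and it agrees with F on all 16 inputs.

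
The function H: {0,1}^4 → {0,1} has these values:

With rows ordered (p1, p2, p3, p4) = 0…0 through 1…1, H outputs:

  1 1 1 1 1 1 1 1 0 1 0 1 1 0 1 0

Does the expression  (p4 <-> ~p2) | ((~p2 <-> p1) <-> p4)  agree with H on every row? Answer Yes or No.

Test each input against both H and the formula:
  p1=0, p2=0, p3=0, p4=0: formula gives 1, H = 1 ✓
  p1=0, p2=0, p3=0, p4=1: formula gives 1, H = 1 ✓
  p1=0, p2=0, p3=1, p4=0: formula gives 1, H = 1 ✓
  p1=0, p2=0, p3=1, p4=1: formula gives 1, H = 1 ✓
  …and likewise for the remaining 12 rows.
Every row agrees, so the formula is equivalent.

Yes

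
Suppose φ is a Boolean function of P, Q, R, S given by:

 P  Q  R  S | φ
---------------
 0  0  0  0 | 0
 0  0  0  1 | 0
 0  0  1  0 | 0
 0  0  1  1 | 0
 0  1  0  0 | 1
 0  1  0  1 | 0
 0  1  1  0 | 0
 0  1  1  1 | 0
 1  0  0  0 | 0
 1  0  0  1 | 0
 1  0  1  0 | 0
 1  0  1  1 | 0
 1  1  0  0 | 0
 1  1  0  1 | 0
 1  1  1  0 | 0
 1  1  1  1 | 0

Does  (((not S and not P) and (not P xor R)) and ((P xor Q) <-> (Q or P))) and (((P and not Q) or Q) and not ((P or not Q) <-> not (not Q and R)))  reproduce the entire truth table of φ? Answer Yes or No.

Test each input against both φ and the formula:
  P=0, Q=0, R=0, S=0: formula gives 0, φ = 0 ✓
  P=0, Q=0, R=0, S=1: formula gives 0, φ = 0 ✓
  P=0, Q=0, R=1, S=0: formula gives 0, φ = 0 ✓
  P=0, Q=0, R=1, S=1: formula gives 0, φ = 0 ✓
  …and likewise for the remaining 12 rows.
No disagreement on any input; they are logically equivalent.

Yes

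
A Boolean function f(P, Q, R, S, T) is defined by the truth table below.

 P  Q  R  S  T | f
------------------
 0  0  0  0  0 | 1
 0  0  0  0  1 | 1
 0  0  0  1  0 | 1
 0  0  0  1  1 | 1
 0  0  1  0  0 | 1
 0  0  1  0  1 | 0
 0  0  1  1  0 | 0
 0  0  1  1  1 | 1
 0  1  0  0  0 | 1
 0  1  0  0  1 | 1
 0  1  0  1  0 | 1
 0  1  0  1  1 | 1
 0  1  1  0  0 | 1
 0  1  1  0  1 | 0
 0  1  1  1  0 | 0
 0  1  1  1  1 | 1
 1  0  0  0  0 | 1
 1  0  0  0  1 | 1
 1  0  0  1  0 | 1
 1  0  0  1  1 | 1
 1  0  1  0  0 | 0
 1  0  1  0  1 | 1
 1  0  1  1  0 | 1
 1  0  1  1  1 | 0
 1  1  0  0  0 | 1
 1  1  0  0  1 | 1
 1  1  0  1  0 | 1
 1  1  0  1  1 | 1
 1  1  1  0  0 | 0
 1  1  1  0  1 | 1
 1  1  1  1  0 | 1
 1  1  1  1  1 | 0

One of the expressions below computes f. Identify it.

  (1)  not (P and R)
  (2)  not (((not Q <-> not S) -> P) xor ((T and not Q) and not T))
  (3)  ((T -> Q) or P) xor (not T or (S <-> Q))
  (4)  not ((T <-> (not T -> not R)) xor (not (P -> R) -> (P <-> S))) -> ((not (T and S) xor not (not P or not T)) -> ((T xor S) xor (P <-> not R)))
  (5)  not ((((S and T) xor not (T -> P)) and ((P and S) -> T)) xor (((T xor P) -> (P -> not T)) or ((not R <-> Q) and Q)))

(1) disagrees with f on (0,0,1,0,1) (formula → 1, table → 0); rule it out.
(2) disagrees with f on (0,0,0,1,0) (formula → 0, table → 1); rule it out.
(3) disagrees with f on (0,0,0,0,0) (formula → 0, table → 1); rule it out.
(5) disagrees with f on (0,0,0,0,0) (formula → 0, table → 1); rule it out.
That leaves (4). Evaluating it on every row reproduces the table of f exactly.

4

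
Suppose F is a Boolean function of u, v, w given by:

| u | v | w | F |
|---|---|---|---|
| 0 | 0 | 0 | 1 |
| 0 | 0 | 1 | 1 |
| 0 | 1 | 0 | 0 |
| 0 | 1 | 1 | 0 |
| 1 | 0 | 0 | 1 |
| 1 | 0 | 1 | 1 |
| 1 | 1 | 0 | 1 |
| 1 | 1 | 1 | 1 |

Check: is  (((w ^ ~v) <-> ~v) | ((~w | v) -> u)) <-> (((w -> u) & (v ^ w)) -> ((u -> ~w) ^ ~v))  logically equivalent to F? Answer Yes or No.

Test each input against both F and the formula:
  u=0, v=0, w=0: formula gives 1, F = 1 ✓
  u=0, v=0, w=1: formula gives 1, F = 1 ✓
  u=0, v=1, w=0: formula gives 1, but F = 0 ✗
Row (0,1,0) is a counterexample, so the formula is not equivalent to F.

No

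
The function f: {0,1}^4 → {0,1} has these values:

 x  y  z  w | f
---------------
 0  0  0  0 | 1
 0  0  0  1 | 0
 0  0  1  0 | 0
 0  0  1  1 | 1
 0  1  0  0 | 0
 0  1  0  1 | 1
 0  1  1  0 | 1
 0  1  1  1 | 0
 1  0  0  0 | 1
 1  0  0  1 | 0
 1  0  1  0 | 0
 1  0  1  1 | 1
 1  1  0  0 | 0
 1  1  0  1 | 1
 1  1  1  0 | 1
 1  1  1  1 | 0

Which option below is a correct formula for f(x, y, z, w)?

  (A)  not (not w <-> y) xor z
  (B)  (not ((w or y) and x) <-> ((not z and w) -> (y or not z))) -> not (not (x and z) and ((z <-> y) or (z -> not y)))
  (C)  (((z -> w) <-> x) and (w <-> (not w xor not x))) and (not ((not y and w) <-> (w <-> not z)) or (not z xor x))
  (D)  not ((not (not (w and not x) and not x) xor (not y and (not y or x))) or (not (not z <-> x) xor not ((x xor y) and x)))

A

(B) disagrees with f on (0,0,0,0) (formula → 0, table → 1); rule it out.
(C) disagrees with f on (0,0,0,0) (formula → 0, table → 1); rule it out.
(D) disagrees with f on (0,0,0,0) (formula → 0, table → 1); rule it out.
(A) is the remaining candidate, and it agrees with f on all 16 inputs.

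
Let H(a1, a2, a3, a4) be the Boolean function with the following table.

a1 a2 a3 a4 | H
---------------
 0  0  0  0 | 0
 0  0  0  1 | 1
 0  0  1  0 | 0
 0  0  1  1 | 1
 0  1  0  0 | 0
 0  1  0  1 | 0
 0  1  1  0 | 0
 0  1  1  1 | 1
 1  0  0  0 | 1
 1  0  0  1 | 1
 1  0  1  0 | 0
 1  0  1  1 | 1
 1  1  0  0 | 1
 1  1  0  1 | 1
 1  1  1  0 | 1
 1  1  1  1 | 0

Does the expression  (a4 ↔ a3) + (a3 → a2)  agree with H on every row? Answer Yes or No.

Check the formula against H row by row:
  a1=0, a2=0, a3=0, a4=0: formula gives 1, but H = 0 ✗
Row (0,0,0,0) is a counterexample, so the formula is not equivalent to H.

No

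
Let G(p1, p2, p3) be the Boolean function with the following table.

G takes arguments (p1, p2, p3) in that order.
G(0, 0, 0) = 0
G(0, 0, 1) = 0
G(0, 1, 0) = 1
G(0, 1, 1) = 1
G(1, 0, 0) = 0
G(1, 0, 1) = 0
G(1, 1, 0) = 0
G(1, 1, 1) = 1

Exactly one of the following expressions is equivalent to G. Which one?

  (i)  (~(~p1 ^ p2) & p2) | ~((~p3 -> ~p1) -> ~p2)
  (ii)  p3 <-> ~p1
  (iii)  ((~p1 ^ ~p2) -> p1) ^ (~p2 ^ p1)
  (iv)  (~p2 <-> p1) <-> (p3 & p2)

i

(ii) fails at (0,0,1): the formula yields 1, G is 0.
(iii) fails at (0,1,0): the formula yields 0, G is 1.
(iv) fails at (0,0,0): the formula yields 1, G is 0.
That leaves (i). Evaluating it on every row reproduces the table of G exactly.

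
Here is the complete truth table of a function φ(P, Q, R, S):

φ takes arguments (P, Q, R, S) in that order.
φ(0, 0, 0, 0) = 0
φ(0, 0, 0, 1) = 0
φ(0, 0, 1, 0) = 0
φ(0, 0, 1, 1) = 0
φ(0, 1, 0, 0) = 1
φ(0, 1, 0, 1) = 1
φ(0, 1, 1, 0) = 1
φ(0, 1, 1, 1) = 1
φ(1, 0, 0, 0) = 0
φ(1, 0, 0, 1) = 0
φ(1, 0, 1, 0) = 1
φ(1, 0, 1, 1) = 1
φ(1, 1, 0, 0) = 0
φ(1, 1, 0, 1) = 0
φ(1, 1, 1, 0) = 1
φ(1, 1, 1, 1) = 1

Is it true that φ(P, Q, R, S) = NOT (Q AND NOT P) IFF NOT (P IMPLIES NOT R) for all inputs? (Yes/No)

Evaluate NOT (Q AND NOT P) IFF NOT (P IMPLIES NOT R) on each row and compare to φ:
  P=0, Q=0, R=0, S=0: formula gives 0, φ = 0 ✓
  P=0, Q=0, R=0, S=1: formula gives 0, φ = 0 ✓
  P=0, Q=0, R=1, S=0: formula gives 0, φ = 0 ✓
  P=0, Q=0, R=1, S=1: formula gives 0, φ = 0 ✓
  …and likewise for the remaining 12 rows.
Every row agrees, so the formula is equivalent.

Yes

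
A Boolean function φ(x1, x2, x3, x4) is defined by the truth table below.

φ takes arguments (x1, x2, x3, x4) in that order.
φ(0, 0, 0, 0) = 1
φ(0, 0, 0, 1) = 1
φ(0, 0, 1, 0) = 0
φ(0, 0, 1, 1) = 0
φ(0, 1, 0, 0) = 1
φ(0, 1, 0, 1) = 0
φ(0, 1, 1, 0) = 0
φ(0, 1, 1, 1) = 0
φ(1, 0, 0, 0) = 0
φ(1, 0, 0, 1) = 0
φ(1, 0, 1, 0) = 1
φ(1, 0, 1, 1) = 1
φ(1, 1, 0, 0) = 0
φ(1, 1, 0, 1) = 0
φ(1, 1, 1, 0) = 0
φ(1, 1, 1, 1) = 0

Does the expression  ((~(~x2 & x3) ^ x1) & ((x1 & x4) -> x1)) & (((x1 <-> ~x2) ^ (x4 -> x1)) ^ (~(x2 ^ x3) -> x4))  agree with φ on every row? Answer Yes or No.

Yes

Test each input against both φ and the formula:
  x1=0, x2=0, x3=0, x4=0: formula gives 1, φ = 1 ✓
  x1=0, x2=0, x3=0, x4=1: formula gives 1, φ = 1 ✓
  x1=0, x2=0, x3=1, x4=0: formula gives 0, φ = 0 ✓
  x1=0, x2=0, x3=1, x4=1: formula gives 0, φ = 0 ✓
  … (the remaining 12 rows also agree.)
Every row agrees, so the formula is equivalent.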